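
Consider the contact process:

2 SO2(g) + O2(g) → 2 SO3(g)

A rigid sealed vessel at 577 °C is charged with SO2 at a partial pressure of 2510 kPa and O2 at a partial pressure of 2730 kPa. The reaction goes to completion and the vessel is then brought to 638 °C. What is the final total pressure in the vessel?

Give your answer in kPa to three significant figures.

At constant V, partial pressures at 577 °C are proportional to moles, so apply stoichiometry directly to pressures.
P(O2) required for 2510 kPa of SO2 = (1/2) × 2510 = 1255 kPa; available 2730 kPa, so SO2 is limiting.
P(O2) remaining = 2730 − (1/2) × 2510 = 1475 kPa
P(gaseous products) = (2)/2 × 2510 = 2510 kPa
P_total at 577 °C = 1475 + 2510 = 3985 kPa
Scaling to 638 °C: P = 3985 × 911.15/850.15 = 4271 kPa

4270 kPa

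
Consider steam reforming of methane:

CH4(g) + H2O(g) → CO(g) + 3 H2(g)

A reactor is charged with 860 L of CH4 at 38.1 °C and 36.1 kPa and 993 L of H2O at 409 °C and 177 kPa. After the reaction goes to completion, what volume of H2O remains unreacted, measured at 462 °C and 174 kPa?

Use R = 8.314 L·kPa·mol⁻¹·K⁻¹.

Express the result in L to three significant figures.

n(CH4) = PV/RT = (36.1 × 860) / (8.314 × 311.25) = 12.00 mol
n(H2O) = PV/RT = (177 × 993) / (8.314 × 682.15) = 30.99 mol
For 12.00 mol CH4, stoichiometry requires (1/1) × 12.00 = 12.00 mol H2O; 30.99 mol is available, so CH4 is limiting.
n(H2O) consumed = (1/1) × 12.00 = 12.00 mol; remaining = 30.99 − 12.00 = 18.99 mol
V(H2O) = nRT/P = 18.99 × 8.314 × 735.15 / 174 = 667.1 L

667 L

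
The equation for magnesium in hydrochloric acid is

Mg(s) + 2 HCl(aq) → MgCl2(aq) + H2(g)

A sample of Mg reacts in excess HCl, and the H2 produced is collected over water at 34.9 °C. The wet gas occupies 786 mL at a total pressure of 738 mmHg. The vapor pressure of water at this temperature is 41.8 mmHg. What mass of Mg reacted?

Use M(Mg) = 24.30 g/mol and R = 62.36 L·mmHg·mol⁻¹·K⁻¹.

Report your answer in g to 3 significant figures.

P(H2) = 738 − 41.8 = 696.2 mmHg
n(H2) = PV/RT = (696.2 × 0.7860) / (62.36 × 308.05) = 0.02849 mol
n(Mg) = (1/1) × 0.02849 = 0.02849 mol
m(Mg) = 0.02849 × 24.30 = 0.6923 g

0.692 g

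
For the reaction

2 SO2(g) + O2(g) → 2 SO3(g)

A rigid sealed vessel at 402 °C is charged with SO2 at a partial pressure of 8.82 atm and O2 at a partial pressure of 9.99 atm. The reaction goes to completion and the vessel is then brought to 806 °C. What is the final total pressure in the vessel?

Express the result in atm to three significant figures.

23.0 atm

At constant V, partial pressures at 402 °C are proportional to moles, so apply stoichiometry directly to pressures.
P(O2) required for 8.82 atm of SO2 = (1/2) × 8.82 = 4.410 atm; available 9.99 atm, so SO2 is limiting.
P(O2) remaining = 9.99 − (1/2) × 8.82 = 5.580 atm
P(gaseous products) = (2)/2 × 8.82 = 8.820 atm
P_total at 402 °C = 5.580 + 8.820 = 14.40 atm
Scaling to 806 °C: P = 14.40 × 1079.15/675.15 = 23.02 atm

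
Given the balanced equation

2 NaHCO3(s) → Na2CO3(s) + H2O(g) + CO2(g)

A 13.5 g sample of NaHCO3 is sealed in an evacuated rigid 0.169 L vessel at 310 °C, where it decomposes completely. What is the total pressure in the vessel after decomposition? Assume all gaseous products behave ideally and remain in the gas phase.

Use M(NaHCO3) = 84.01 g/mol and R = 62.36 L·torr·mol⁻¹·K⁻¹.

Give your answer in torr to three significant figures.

34600 torr

n(NaHCO3) = 13.5 / 84.01 = 0.1607 mol
n(gas produced) = (2/2) × 0.1607 = 0.1607 mol
P = nRT/V = 0.1607 × 62.36 × 583.15 / 0.169 = 34580 torr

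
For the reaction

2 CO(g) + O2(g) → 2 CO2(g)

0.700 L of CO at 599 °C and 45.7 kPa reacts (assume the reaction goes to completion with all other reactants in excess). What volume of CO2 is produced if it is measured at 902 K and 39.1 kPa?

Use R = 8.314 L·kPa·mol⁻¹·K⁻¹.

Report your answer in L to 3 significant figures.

n(CO) = PV/RT = (45.7 × 0.700) / (8.314 × 872.15) = 0.004412 mol
n(CO2) = (2/2) × 0.004412 = 0.004412 mol
V = nRT/P = 0.004412 × 8.314 × 902 / 39.1 = 0.8462 L

0.846 L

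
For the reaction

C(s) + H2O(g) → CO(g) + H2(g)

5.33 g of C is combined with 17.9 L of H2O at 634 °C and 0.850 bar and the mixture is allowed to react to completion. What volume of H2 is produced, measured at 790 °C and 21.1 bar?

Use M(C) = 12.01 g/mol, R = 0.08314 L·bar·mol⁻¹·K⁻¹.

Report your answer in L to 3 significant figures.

n(C) = 5.33 / 12.01 = 0.4438 mol
n(H2O) = PV/RT = (0.850 × 17.9) / (0.08314 × 907.15) = 0.2017 mol
For 0.4438 mol C, stoichiometry requires (1/1) × 0.4438 = 0.4438 mol H2O; 0.2017 mol is available, so H2O is limiting.
n(H2) = (1/1) × 0.2017 = 0.2017 mol
V(H2) = nRT/P = 0.2017 × 0.08314 × 1063.15 / 21.1 = 0.8449 L

0.845 L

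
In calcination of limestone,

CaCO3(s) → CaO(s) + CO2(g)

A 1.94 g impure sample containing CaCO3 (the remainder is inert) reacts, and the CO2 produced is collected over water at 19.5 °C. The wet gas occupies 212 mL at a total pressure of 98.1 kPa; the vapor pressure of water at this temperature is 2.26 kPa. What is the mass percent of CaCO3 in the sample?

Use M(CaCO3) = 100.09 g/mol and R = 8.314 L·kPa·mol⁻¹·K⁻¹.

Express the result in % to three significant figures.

43.1 %

P(CO2) = 98.1 − 2.26 = 95.84 kPa
n(CO2) = PV/RT = (95.84 × 0.2120) / (8.314 × 292.65) = 0.008351 mol
n(CaCO3) = (1/1) × 0.008351 = 0.008351 mol
m(CaCO3) = 0.008351 × 100.09 = 0.8359 g
%CaCO3 = 0.8359 / 1.94 × 100 = 43.09%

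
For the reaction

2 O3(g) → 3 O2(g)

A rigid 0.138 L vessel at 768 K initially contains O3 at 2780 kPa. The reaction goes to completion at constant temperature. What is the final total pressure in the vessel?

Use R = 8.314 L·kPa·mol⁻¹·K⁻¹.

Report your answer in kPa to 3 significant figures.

Rigid vessel, constant T ⇒ P scales with total gas moles (2 → 3).
P_final = (3/2) × 2780 = 4170 kPa

4170 kPa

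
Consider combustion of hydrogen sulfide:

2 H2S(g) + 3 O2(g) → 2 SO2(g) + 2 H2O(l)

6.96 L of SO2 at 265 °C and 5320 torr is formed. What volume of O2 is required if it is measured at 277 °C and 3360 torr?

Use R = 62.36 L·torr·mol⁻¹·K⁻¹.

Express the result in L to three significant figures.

16.9 L

n(SO2) = PV/RT = (5320 × 6.96) / (62.36 × 538.15) = 1.103 mol
n(O2) = (3/2) × 1.103 = 1.655 mol
V = nRT/P = 1.655 × 62.36 × 550.15 / 3360 = 16.90 L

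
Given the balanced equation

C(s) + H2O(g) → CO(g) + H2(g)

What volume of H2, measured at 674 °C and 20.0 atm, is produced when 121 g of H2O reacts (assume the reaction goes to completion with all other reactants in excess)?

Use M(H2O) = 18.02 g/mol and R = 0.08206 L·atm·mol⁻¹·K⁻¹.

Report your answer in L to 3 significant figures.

26.1 L

n(H2O) = 121.0 / 18.02 = 6.715 mol
n(H2) = (1/1) × 6.715 = 6.715 mol
V = nRT/P = 6.715 × 0.08206 × 947.15 / 20.0 = 26.10 L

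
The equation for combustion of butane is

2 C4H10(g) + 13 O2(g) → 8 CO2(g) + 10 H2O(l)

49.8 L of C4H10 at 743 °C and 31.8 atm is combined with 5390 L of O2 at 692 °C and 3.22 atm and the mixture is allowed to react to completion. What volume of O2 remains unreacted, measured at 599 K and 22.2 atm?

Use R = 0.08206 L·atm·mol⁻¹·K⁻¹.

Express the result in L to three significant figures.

212 L

n(C4H10) = PV/RT = (31.8 × 49.8) / (0.08206 × 1016.15) = 18.99 mol
n(O2) = PV/RT = (3.22 × 5390) / (0.08206 × 965.15) = 219.1 mol
For 18.99 mol C4H10, stoichiometry requires (13/2) × 18.99 = 123.4 mol O2; 219.1 mol is available, so C4H10 is limiting.
n(O2) consumed = (13/2) × 18.99 = 123.4 mol; remaining = 219.1 − 123.4 = 95.70 mol
V(O2) = nRT/P = 95.70 × 0.08206 × 599 / 22.2 = 211.9 L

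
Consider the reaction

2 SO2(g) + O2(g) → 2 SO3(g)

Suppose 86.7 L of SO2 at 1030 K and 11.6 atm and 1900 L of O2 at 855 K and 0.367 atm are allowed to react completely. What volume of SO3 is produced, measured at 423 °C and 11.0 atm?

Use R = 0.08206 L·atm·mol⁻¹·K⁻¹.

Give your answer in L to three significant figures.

n(SO2) = PV/RT = (11.6 × 86.7) / (0.08206 × 1030) = 11.90 mol
n(O2) = PV/RT = (0.367 × 1900) / (0.08206 × 855) = 9.939 mol
For 11.90 mol SO2, stoichiometry requires (1/2) × 11.90 = 5.950 mol O2; 9.939 mol is available, so SO2 is limiting.
n(SO3) = (2/2) × 11.90 = 11.90 mol
V(SO3) = nRT/P = 11.90 × 0.08206 × 696.15 / 11.0 = 61.80 L

61.8 L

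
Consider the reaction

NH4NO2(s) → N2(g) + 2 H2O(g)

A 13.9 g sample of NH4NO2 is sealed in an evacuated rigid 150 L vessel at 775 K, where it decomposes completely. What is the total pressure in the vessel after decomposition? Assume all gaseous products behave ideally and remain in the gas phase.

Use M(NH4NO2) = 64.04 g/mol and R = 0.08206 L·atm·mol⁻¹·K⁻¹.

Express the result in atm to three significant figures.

0.276 atm

n(NH4NO2) = 13.9 / 64.04 = 0.2171 mol
n(gas produced) = (3/1) × 0.2171 = 0.6513 mol
P = nRT/V = 0.6513 × 0.08206 × 775 / 150 = 0.2761 atm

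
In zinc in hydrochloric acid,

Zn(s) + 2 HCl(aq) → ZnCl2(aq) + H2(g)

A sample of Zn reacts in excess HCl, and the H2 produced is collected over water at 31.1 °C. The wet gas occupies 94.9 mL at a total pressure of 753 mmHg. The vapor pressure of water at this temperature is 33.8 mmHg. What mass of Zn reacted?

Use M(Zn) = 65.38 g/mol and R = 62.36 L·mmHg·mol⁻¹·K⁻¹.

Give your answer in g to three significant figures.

P(H2) = 753 − 33.8 = 719.2 mmHg
n(H2) = PV/RT = (719.2 × 0.09490) / (62.36 × 304.25) = 0.003597 mol
n(Zn) = (1/1) × 0.003597 = 0.003597 mol
m(Zn) = 0.003597 × 65.38 = 0.2352 g

0.235 g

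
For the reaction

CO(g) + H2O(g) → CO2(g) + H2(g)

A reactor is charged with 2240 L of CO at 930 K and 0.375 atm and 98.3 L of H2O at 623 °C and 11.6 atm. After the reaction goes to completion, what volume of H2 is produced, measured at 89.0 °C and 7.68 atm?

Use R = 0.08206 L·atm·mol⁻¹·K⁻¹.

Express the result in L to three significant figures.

42.6 L

n(CO) = PV/RT = (0.375 × 2240) / (0.08206 × 930) = 11.01 mol
n(H2O) = PV/RT = (11.6 × 98.3) / (0.08206 × 896.15) = 15.51 mol
For 11.01 mol CO, stoichiometry requires (1/1) × 11.01 = 11.01 mol H2O; 15.51 mol is available, so CO is limiting.
n(H2) = (1/1) × 11.01 = 11.01 mol
V(H2) = nRT/P = 11.01 × 0.08206 × 362.15 / 7.68 = 42.60 L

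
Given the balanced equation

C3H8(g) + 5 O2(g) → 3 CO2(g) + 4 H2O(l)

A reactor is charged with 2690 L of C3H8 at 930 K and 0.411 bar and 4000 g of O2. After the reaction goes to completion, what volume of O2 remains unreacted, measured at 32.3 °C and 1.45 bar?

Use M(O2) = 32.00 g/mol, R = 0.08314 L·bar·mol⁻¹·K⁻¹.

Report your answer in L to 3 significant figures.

937 L

n(C3H8) = PV/RT = (0.411 × 2690) / (0.08314 × 930) = 14.30 mol
n(O2) = 4000 / 32.00 = 125.0 mol
For 14.30 mol C3H8, stoichiometry requires (5/1) × 14.30 = 71.50 mol O2; 125.0 mol is available, so C3H8 is limiting.
n(O2) consumed = (5/1) × 14.30 = 71.50 mol; remaining = 125.0 − 71.50 = 53.50 mol
V(O2) = nRT/P = 53.50 × 0.08314 × 305.45 / 1.45 = 937.0 L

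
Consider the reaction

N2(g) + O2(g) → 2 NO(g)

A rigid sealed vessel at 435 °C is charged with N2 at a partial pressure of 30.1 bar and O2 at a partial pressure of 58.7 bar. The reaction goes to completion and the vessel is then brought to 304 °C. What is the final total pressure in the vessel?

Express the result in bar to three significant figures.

With V and T fixed, P_i ∝ n_i, so the mole ratios apply directly to partial pressures at 435 °C.
P(O2) required for 30.1 bar of N2 = (1/1) × 30.1 = 30.10 bar; available 58.7 bar, so N2 is limiting.
P(O2) remaining = 58.7 − (1/1) × 30.1 = 28.60 bar
P(gaseous products) = (2)/1 × 30.1 = 60.20 bar
P_total at 435 °C = 28.60 + 60.20 = 88.80 bar
Scaling to 304 °C: P = 88.80 × 577.15/708.15 = 72.37 bar

72.4 bar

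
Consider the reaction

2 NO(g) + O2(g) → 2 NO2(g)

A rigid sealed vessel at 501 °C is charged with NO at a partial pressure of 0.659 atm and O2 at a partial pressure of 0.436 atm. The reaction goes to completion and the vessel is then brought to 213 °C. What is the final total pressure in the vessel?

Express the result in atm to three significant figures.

0.481 atm

Because the vessel is rigid and T is held at 501 °C, work the stoichiometry in partial pressures (P_i = n_iRT/V).
P(O2) required for 0.659 atm of NO = (1/2) × 0.659 = 0.3295 atm; available 0.436 atm, so NO is limiting.
P(O2) remaining = 0.436 − (1/2) × 0.659 = 0.1065 atm
P(gaseous products) = (2)/2 × 0.659 = 0.6590 atm
P_total at 501 °C = 0.1065 + 0.6590 = 0.7655 atm
Scaling to 213 °C: P = 0.7655 × 486.15/774.15 = 0.4807 atm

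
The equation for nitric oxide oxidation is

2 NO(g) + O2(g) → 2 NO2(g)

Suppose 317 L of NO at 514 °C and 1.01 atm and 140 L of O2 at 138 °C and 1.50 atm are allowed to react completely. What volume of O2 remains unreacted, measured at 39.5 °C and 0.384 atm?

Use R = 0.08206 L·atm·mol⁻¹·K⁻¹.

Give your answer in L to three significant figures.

n(NO) = PV/RT = (1.01 × 317) / (0.08206 × 787.15) = 4.957 mol
n(O2) = PV/RT = (1.50 × 140) / (0.08206 × 411.15) = 6.224 mol
For 4.957 mol NO, stoichiometry requires (1/2) × 4.957 = 2.478 mol O2; 6.224 mol is available, so NO is limiting.
n(O2) consumed = (1/2) × 4.957 = 2.478 mol; remaining = 6.224 − 2.478 = 3.746 mol
V(O2) = nRT/P = 3.746 × 0.08206 × 312.65 / 0.384 = 250.3 L

250 L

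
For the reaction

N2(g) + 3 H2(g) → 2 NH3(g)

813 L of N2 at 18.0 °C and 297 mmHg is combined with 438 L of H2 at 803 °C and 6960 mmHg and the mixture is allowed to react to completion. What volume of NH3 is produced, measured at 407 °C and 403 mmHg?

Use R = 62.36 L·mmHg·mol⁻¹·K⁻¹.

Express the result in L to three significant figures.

2800 L

n(N2) = PV/RT = (297 × 813) / (62.36 × 291.15) = 13.30 mol
n(H2) = PV/RT = (6960 × 438) / (62.36 × 1076.15) = 45.43 mol
For 13.30 mol N2, stoichiometry requires (3/1) × 13.30 = 39.90 mol H2; 45.43 mol is available, so N2 is limiting.
n(NH3) = (2/1) × 13.30 = 26.60 mol
V(NH3) = nRT/P = 26.60 × 62.36 × 680.15 / 403 = 2800 L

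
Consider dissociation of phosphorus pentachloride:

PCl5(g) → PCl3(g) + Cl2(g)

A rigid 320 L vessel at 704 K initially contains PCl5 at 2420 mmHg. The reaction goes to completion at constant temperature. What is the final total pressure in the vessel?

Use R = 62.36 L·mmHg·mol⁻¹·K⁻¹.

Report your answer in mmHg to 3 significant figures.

At constant T and V, P ∝ n(gas): 1 mol gas → 2 mol gas.
P_final = (2/1) × 2420 = 4840 mmHg

4840 mmHg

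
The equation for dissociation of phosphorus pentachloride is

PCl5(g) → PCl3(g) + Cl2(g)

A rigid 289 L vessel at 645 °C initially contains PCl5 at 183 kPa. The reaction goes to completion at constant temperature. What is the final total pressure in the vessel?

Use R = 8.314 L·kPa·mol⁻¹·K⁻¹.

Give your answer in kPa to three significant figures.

366 kPa

At constant T and V, P ∝ n(gas): 1 mol gas → 2 mol gas.
P_final = (2/1) × 183 = 366.0 kPa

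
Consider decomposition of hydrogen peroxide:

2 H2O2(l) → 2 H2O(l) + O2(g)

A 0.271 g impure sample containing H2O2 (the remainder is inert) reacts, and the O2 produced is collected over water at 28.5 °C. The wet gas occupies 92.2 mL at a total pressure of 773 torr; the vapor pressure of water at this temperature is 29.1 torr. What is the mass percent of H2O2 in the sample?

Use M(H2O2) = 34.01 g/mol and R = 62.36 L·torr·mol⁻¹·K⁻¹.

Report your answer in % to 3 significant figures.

P(O2) = 773 − 29.1 = 743.9 torr
n(O2) = PV/RT = (743.9 × 0.09220) / (62.36 × 301.65) = 0.003646 mol
n(H2O2) = (2/1) × 0.003646 = 0.007292 mol
m(H2O2) = 0.007292 × 34.01 = 0.2480 g
%H2O2 = 0.2480 / 0.271 × 100 = 91.51%

91.5 %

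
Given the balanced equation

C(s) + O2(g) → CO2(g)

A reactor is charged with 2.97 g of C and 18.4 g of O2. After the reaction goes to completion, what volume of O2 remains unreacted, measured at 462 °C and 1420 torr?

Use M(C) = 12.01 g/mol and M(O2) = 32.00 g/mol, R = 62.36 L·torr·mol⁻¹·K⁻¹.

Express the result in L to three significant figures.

n(C) = 2.97 / 12.01 = 0.2473 mol
n(O2) = 18.4 / 32.00 = 0.5750 mol
For 0.2473 mol C, stoichiometry requires (1/1) × 0.2473 = 0.2473 mol O2; 0.5750 mol is available, so C is limiting.
n(O2) consumed = (1/1) × 0.2473 = 0.2473 mol; remaining = 0.5750 − 0.2473 = 0.3277 mol
V(O2) = nRT/P = 0.3277 × 62.36 × 735.15 / 1420 = 10.58 L

10.6 L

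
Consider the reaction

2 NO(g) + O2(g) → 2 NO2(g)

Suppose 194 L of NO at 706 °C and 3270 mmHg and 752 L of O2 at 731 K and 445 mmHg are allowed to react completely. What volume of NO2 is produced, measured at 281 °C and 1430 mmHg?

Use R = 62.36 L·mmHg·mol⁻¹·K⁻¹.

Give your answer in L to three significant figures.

n(NO) = PV/RT = (3270 × 194) / (62.36 × 979.15) = 10.39 mol
n(O2) = PV/RT = (445 × 752) / (62.36 × 731) = 7.341 mol
For 10.39 mol NO, stoichiometry requires (1/2) × 10.39 = 5.195 mol O2; 7.341 mol is available, so NO is limiting.
n(NO2) = (2/2) × 10.39 = 10.39 mol
V(NO2) = nRT/P = 10.39 × 62.36 × 554.15 / 1430 = 251.1 L

251 L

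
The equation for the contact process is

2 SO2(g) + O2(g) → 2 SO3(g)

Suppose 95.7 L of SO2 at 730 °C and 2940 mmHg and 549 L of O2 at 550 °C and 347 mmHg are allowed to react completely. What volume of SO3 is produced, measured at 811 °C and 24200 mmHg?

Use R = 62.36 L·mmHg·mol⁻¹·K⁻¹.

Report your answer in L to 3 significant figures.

12.6 L

n(SO2) = PV/RT = (2940 × 95.7) / (62.36 × 1003.15) = 4.498 mol
n(O2) = PV/RT = (347 × 549) / (62.36 × 823.15) = 3.711 mol
For 4.498 mol SO2, stoichiometry requires (1/2) × 4.498 = 2.249 mol O2; 3.711 mol is available, so SO2 is limiting.
n(SO3) = (2/2) × 4.498 = 4.498 mol
V(SO3) = nRT/P = 4.498 × 62.36 × 1084.15 / 24200 = 12.57 L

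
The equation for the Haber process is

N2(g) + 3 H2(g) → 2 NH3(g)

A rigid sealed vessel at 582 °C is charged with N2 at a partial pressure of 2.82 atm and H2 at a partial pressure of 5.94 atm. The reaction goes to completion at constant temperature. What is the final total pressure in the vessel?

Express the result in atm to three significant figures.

4.80 atm

Because the vessel is rigid and T is held at 582 °C, work the stoichiometry in partial pressures (P_i = n_iRT/V).
P(H2) required for 2.82 atm of N2 = (3/1) × 2.82 = 8.460 atm; available 5.94 atm, so H2 is limiting.
P(N2) remaining = 2.82 − (1/3) × 5.94 = 0.8400 atm
P(gaseous products) = (2)/3 × 5.94 = 3.960 atm
P_total at 582 °C = 0.8400 + 3.960 = 4.800 atm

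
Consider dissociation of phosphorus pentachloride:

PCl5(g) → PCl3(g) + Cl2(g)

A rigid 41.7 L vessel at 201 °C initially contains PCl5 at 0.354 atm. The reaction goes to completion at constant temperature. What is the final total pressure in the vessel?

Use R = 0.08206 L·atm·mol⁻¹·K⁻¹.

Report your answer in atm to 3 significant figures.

0.708 atm

Since T and V are fixed, P_final/P_initial = n_final/n_initial = 2/1.
P_final = (2/1) × 0.354 = 0.7080 atm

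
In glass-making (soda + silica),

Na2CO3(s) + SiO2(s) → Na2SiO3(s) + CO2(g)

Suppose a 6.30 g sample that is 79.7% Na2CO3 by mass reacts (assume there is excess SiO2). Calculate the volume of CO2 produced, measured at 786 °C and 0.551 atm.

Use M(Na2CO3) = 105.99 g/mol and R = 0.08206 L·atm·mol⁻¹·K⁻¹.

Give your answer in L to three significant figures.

7.47 L

mass of Na2CO3 = 6.30 × 79.7/100 = 5.021 g
n(Na2CO3) = 5.021 / 105.99 = 0.04737 mol
n(CO2) = (1/1) × 0.04737 = 0.04737 mol
V = nRT/P = 0.04737 × 0.08206 × 1059.15 / 0.551 = 7.472 L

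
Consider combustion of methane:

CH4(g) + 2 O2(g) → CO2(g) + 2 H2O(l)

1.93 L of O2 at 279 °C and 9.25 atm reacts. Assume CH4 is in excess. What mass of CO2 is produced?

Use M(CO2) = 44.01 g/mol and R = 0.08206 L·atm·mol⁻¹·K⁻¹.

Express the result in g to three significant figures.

8.67 g

n(O2) = PV/RT = (9.25 × 1.93) / (0.08206 × 552.15) = 0.3940 mol
n(CO2) = (1/2) × 0.3940 = 0.1970 mol
m(CO2) = 0.1970 × 44.01 = 8.670 g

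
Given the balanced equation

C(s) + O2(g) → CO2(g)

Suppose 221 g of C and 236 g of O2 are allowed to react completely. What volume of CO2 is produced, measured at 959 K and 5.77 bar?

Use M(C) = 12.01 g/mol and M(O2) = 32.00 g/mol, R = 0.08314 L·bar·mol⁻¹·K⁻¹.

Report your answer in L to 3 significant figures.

102 L

n(C) = 221 / 12.01 = 18.40 mol
n(O2) = 236 / 32.00 = 7.375 mol
For 18.40 mol C, stoichiometry requires (1/1) × 18.40 = 18.40 mol O2; 7.375 mol is available, so O2 is limiting.
n(CO2) = (1/1) × 7.375 = 7.375 mol
V(CO2) = nRT/P = 7.375 × 0.08314 × 959 / 5.77 = 101.9 L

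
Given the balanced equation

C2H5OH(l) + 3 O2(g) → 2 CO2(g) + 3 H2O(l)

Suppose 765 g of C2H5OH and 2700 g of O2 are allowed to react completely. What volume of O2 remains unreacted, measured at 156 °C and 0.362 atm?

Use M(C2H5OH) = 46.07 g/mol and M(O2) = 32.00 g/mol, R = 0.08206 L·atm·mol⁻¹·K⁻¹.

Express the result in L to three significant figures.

3360 L

n(C2H5OH) = 765 / 46.07 = 16.61 mol
n(O2) = 2700 / 32.00 = 84.38 mol
For 16.61 mol C2H5OH, stoichiometry requires (3/1) × 16.61 = 49.83 mol O2; 84.38 mol is available, so C2H5OH is limiting.
n(O2) consumed = (3/1) × 16.61 = 49.83 mol; remaining = 84.38 − 49.83 = 34.55 mol
V(O2) = nRT/P = 34.55 × 0.08206 × 429.15 / 0.362 = 3361 L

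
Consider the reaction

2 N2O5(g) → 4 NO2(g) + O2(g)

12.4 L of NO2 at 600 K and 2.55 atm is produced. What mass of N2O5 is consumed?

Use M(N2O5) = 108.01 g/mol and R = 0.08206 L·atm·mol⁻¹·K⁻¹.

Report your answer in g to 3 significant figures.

34.7 g

n(NO2) = PV/RT = (2.55 × 12.4) / (0.08206 × 600) = 0.6422 mol
n(N2O5) = (2/4) × 0.6422 = 0.3211 mol
m(N2O5) = 0.3211 × 108.01 = 34.68 g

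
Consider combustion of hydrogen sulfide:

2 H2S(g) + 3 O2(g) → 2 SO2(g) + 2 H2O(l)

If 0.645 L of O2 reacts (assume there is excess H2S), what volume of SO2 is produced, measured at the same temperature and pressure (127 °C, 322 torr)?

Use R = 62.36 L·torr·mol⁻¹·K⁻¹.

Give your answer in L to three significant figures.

At constant T and P, gas volumes are in the mole ratio: V(SO2) = (2/3) × 0.645 = 0.4300 L

0.430 L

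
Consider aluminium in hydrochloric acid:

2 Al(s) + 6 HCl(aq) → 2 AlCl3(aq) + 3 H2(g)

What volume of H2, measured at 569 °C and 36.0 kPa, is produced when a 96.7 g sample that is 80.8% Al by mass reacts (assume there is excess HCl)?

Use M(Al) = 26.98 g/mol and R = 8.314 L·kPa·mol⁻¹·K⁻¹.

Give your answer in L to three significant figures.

mass of Al = 96.7 × 80.8/100 = 78.13 g
n(Al) = 78.13 / 26.98 = 2.896 mol
n(H2) = (3/2) × 2.896 = 4.344 mol
V = nRT/P = 4.344 × 8.314 × 842.15 / 36.0 = 844.9 L

845 L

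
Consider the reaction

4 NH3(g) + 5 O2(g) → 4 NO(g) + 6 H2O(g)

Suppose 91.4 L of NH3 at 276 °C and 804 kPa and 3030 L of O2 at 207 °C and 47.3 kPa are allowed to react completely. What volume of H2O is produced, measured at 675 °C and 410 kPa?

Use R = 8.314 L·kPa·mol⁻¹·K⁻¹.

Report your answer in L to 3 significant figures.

464 L

n(NH3) = PV/RT = (804 × 91.4) / (8.314 × 549.15) = 16.10 mol
n(O2) = PV/RT = (47.3 × 3030) / (8.314 × 480.15) = 35.90 mol
For 16.10 mol NH3, stoichiometry requires (5/4) × 16.10 = 20.12 mol O2; 35.90 mol is available, so NH3 is limiting.
n(H2O) = (6/4) × 16.10 = 24.15 mol
V(H2O) = nRT/P = 24.15 × 8.314 × 948.15 / 410 = 464.3 L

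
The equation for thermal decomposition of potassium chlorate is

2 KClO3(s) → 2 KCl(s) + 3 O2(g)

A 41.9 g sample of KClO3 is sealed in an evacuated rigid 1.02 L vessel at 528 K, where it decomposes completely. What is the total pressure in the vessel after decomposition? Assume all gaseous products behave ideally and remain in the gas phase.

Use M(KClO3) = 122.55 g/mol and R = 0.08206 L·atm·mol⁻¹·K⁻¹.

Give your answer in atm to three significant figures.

n(KClO3) = 41.9 / 122.55 = 0.3419 mol
n(gas produced) = (3/2) × 0.3419 = 0.5129 mol
P = nRT/V = 0.5129 × 0.08206 × 528 / 1.02 = 21.79 atm

21.8 atm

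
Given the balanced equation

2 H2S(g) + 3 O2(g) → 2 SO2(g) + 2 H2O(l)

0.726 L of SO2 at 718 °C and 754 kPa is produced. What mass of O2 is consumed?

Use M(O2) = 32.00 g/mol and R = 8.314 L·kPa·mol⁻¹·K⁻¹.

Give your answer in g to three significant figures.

3.19 g

n(SO2) = PV/RT = (754 × 0.726) / (8.314 × 991.15) = 0.06643 mol
n(O2) = (3/2) × 0.06643 = 0.09965 mol
m(O2) = 0.09965 × 32.00 = 3.189 g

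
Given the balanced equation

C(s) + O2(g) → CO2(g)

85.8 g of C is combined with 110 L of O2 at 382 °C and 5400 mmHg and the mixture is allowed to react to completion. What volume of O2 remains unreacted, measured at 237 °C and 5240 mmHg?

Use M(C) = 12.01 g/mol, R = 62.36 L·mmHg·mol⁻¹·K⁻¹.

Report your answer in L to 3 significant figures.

44.9 L

n(C) = 85.8 / 12.01 = 7.144 mol
n(O2) = PV/RT = (5400 × 110) / (62.36 × 655.15) = 14.54 mol
For 7.144 mol C, stoichiometry requires (1/1) × 7.144 = 7.144 mol O2; 14.54 mol is available, so C is limiting.
n(O2) consumed = (1/1) × 7.144 = 7.144 mol; remaining = 14.54 − 7.144 = 7.396 mol
V(O2) = nRT/P = 7.396 × 62.36 × 510.15 / 5240 = 44.90 L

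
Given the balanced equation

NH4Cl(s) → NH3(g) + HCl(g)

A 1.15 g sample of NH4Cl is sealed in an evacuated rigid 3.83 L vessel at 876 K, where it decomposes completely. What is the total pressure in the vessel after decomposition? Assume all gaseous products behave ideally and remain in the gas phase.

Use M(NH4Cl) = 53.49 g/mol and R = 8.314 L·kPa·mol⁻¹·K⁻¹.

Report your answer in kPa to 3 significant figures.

81.8 kPa

n(NH4Cl) = 1.15 / 53.49 = 0.02150 mol
n(gas produced) = (2/1) × 0.02150 = 0.04300 mol
P = nRT/V = 0.04300 × 8.314 × 876 / 3.83 = 81.77 kPa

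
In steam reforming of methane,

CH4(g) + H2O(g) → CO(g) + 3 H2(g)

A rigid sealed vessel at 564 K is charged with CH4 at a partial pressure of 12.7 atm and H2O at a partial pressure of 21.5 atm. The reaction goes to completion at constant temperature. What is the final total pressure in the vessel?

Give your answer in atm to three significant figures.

At constant V, partial pressures at 564 K are proportional to moles, so apply stoichiometry directly to pressures.
P(H2O) required for 12.7 atm of CH4 = (1/1) × 12.7 = 12.70 atm; available 21.5 atm, so CH4 is limiting.
P(H2O) remaining = 21.5 − (1/1) × 12.7 = 8.800 atm
P(gaseous products) = (1+3)/1 × 12.7 = 50.80 atm
P_total at 564 K = 8.800 + 50.80 = 59.60 atm

59.6 atm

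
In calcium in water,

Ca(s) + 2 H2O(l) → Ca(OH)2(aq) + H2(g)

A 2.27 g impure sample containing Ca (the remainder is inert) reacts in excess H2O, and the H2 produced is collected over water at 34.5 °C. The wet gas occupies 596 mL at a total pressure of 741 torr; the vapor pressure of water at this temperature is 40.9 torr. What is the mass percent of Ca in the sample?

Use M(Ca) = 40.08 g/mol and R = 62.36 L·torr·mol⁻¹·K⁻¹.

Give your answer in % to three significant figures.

38.4 %

P(H2) = 741 − 40.9 = 700.1 torr
n(H2) = PV/RT = (700.1 × 0.5960) / (62.36 × 307.65) = 0.02175 mol
n(Ca) = (1/1) × 0.02175 = 0.02175 mol
m(Ca) = 0.02175 × 40.08 = 0.8717 g
%Ca = 0.8717 / 2.27 × 100 = 38.40%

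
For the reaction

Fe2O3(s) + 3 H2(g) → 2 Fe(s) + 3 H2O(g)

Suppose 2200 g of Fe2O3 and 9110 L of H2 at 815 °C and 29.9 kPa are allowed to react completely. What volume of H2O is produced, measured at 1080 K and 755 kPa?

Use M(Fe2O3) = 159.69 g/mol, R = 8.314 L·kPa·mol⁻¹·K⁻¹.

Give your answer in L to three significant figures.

n(Fe2O3) = 2200 / 159.69 = 13.78 mol
n(H2) = PV/RT = (29.9 × 9110) / (8.314 × 1088.15) = 30.11 mol
For 13.78 mol Fe2O3, stoichiometry requires (3/1) × 13.78 = 41.34 mol H2; 30.11 mol is available, so H2 is limiting.
n(H2O) = (3/3) × 30.11 = 30.11 mol
V(H2O) = nRT/P = 30.11 × 8.314 × 1080 / 755 = 358.1 L

358 L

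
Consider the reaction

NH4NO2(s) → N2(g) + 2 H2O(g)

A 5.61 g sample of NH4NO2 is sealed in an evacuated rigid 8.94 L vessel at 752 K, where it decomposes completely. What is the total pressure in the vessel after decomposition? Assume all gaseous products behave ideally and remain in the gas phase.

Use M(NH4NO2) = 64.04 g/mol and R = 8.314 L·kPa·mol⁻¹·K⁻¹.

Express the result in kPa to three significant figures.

n(NH4NO2) = 5.61 / 64.04 = 0.08760 mol
n(gas produced) = (3/1) × 0.08760 = 0.2628 mol
P = nRT/V = 0.2628 × 8.314 × 752 / 8.94 = 183.8 kPa

184 kPa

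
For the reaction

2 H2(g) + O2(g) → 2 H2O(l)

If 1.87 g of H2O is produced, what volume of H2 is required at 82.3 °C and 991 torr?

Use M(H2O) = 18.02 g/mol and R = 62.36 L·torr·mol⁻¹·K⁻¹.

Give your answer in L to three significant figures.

n(H2O) = 1.870 / 18.02 = 0.1038 mol
n(H2) = (2/2) × 0.1038 = 0.1038 mol
V = nRT/P = 0.1038 × 62.36 × 355.45 / 991 = 2.322 L

2.32 L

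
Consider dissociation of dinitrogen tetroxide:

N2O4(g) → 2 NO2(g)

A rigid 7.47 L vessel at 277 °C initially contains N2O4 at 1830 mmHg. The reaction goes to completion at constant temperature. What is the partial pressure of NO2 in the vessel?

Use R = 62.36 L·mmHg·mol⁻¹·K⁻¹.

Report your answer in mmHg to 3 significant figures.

3660 mmHg

n(N2O4)₀ = PV/RT = (1830 × 7.47) / (62.36 × 550.15) = 0.3985 mol
n(NO2) = (2/1) × 0.3985 = 0.7970 mol
P(NO2) = nRT/V = 0.7970 × 62.36 × 550.15 / 7.47 = 3660 mmHg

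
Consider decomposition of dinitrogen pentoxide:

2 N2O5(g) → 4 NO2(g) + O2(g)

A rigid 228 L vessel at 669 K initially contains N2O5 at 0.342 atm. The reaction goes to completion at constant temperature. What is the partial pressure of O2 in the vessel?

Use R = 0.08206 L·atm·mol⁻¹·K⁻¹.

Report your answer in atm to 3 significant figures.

0.171 atm

n(N2O5)₀ = PV/RT = (0.342 × 228) / (0.08206 × 669) = 1.420 mol
n(O2) = (1/2) × 1.420 = 0.7100 mol
P(O2) = nRT/V = 0.7100 × 0.08206 × 669 / 228 = 0.1710 atm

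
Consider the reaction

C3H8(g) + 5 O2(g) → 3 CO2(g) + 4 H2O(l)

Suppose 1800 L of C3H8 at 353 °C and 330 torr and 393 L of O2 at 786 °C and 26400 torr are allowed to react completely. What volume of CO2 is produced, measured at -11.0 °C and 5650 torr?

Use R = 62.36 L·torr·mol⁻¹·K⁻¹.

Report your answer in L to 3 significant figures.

132 L

n(C3H8) = PV/RT = (330 × 1800) / (62.36 × 626.15) = 15.21 mol
n(O2) = PV/RT = (26400 × 393) / (62.36 × 1059.15) = 157.1 mol
For 15.21 mol C3H8, stoichiometry requires (5/1) × 15.21 = 76.05 mol O2; 157.1 mol is available, so C3H8 is limiting.
n(CO2) = (3/1) × 15.21 = 45.63 mol
V(CO2) = nRT/P = 45.63 × 62.36 × 262.15 / 5650 = 132.0 L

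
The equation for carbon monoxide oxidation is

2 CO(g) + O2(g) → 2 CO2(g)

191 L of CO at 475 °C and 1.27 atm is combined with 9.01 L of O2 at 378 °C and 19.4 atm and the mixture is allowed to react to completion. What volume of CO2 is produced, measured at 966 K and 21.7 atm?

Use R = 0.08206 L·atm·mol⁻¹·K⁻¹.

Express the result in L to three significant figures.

14.4 L

n(CO) = PV/RT = (1.27 × 191) / (0.08206 × 748.15) = 3.951 mol
n(O2) = PV/RT = (19.4 × 9.01) / (0.08206 × 651.15) = 3.271 mol
For 3.951 mol CO, stoichiometry requires (1/2) × 3.951 = 1.976 mol O2; 3.271 mol is available, so CO is limiting.
n(CO2) = (2/2) × 3.951 = 3.951 mol
V(CO2) = nRT/P = 3.951 × 0.08206 × 966 / 21.7 = 14.43 L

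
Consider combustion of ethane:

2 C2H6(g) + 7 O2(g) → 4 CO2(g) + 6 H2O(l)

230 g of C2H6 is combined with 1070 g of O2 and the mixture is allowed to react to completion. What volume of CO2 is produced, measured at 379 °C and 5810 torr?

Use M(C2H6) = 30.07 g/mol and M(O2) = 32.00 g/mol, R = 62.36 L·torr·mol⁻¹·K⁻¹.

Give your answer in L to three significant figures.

107 L

n(C2H6) = 230 / 30.07 = 7.649 mol
n(O2) = 1070 / 32.00 = 33.44 mol
For 7.649 mol C2H6, stoichiometry requires (7/2) × 7.649 = 26.77 mol O2; 33.44 mol is available, so C2H6 is limiting.
n(CO2) = (4/2) × 7.649 = 15.30 mol
V(CO2) = nRT/P = 15.30 × 62.36 × 652.15 / 5810 = 107.1 L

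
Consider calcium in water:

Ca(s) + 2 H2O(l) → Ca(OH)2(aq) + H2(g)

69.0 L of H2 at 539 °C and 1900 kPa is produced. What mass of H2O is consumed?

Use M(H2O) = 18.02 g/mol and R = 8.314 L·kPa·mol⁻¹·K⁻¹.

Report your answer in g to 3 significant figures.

n(H2) = PV/RT = (1900 × 69.0) / (8.314 × 812.15) = 19.42 mol
n(H2O) = (2/1) × 19.42 = 38.84 mol
m(H2O) = 38.84 × 18.02 = 699.9 g

700 g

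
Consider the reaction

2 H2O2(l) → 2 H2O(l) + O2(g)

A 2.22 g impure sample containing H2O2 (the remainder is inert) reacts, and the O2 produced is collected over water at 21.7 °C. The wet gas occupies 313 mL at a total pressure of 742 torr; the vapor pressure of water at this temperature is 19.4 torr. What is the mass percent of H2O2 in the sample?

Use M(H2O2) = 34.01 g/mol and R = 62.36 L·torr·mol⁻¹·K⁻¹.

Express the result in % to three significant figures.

P(O2) = 742 − 19.4 = 722.6 torr
n(O2) = PV/RT = (722.6 × 0.3130) / (62.36 × 294.85) = 0.01230 mol
n(H2O2) = (2/1) × 0.01230 = 0.02460 mol
m(H2O2) = 0.02460 × 34.01 = 0.8366 g
%H2O2 = 0.8366 / 2.22 × 100 = 37.68%

37.7 %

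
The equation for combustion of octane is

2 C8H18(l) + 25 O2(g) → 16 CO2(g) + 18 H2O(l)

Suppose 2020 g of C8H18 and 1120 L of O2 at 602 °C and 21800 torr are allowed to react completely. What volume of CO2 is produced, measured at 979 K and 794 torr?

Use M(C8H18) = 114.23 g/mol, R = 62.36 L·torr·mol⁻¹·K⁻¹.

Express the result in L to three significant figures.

n(C8H18) = 2020 / 114.23 = 17.68 mol
n(O2) = PV/RT = (21800 × 1120) / (62.36 × 875.15) = 447.4 mol
For 17.68 mol C8H18, stoichiometry requires (25/2) × 17.68 = 221.0 mol O2; 447.4 mol is available, so C8H18 is limiting.
n(CO2) = (16/2) × 17.68 = 141.4 mol
V(CO2) = nRT/P = 141.4 × 62.36 × 979 / 794 = 10870 L

10900 L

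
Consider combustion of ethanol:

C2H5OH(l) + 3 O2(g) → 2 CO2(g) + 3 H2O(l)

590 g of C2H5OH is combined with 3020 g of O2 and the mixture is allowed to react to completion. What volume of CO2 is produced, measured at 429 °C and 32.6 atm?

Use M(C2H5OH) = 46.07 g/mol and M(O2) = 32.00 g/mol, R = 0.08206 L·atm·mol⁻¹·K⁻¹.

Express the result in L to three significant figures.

n(C2H5OH) = 590 / 46.07 = 12.81 mol
n(O2) = 3020 / 32.00 = 94.38 mol
For 12.81 mol C2H5OH, stoichiometry requires (3/1) × 12.81 = 38.43 mol O2; 94.38 mol is available, so C2H5OH is limiting.
n(CO2) = (2/1) × 12.81 = 25.62 mol
V(CO2) = nRT/P = 25.62 × 0.08206 × 702.15 / 32.6 = 45.28 L

45.3 L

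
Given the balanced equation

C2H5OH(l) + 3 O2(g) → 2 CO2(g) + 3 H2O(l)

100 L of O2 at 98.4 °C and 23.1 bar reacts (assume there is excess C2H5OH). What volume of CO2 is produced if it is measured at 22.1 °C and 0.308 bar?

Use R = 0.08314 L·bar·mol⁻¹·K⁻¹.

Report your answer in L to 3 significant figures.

3970 L

n(O2) = PV/RT = (23.1 × 100) / (0.08314 × 371.55) = 74.78 mol
n(CO2) = (2/3) × 74.78 = 49.85 mol
V = nRT/P = 49.85 × 0.08314 × 295.25 / 0.308 = 3973 L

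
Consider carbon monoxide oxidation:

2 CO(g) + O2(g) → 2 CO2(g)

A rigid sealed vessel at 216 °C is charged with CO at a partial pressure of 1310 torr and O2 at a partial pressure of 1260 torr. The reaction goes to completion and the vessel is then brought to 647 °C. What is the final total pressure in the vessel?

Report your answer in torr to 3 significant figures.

3600 torr

Because the vessel is rigid and T is held at 216 °C, work the stoichiometry in partial pressures (P_i = n_iRT/V).
P(O2) required for 1310 torr of CO = (1/2) × 1310 = 655.0 torr; available 1260 torr, so CO is limiting.
P(O2) remaining = 1260 − (1/2) × 1310 = 605.0 torr
P(gaseous products) = (2)/2 × 1310 = 1310 torr
P_total at 216 °C = 605.0 + 1310 = 1915 torr
Scaling to 647 °C: P = 1915 × 920.15/489.15 = 3602 torr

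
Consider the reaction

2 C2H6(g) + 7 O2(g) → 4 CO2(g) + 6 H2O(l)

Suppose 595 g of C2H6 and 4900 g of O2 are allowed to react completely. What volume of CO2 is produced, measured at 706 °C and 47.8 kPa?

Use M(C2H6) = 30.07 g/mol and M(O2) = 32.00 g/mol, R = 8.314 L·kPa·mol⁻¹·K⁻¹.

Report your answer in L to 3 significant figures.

6740 L

n(C2H6) = 595 / 30.07 = 19.79 mol
n(O2) = 4900 / 32.00 = 153.1 mol
For 19.79 mol C2H6, stoichiometry requires (7/2) × 19.79 = 69.27 mol O2; 153.1 mol is available, so C2H6 is limiting.
n(CO2) = (4/2) × 19.79 = 39.58 mol
V(CO2) = nRT/P = 39.58 × 8.314 × 979.15 / 47.8 = 6741 L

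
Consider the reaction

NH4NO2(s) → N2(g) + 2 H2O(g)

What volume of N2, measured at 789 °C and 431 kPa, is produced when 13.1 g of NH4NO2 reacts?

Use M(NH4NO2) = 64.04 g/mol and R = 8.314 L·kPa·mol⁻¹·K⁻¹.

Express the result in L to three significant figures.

n(NH4NO2) = 13.10 / 64.04 = 0.2046 mol
n(N2) = (1/1) × 0.2046 = 0.2046 mol
V = nRT/P = 0.2046 × 8.314 × 1062.15 / 431 = 4.192 L

4.19 L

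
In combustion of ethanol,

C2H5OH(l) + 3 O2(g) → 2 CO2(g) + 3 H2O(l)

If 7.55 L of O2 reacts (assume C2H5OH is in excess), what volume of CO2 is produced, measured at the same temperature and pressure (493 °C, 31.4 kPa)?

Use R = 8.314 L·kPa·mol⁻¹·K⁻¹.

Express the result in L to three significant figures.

At constant T and P, gas volumes are in the mole ratio: V(CO2) = (2/3) × 7.55 = 5.033 L

5.03 L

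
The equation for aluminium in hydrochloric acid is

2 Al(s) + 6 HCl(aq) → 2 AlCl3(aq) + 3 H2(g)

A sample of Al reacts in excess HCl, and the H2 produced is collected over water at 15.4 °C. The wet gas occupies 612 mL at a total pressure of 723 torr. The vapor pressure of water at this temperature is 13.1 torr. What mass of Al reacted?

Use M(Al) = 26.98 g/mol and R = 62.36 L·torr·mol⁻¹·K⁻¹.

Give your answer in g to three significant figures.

P(H2) = 723 − 13.1 = 709.9 torr
n(H2) = PV/RT = (709.9 × 0.6120) / (62.36 × 288.55) = 0.02414 mol
n(Al) = (2/3) × 0.02414 = 0.01609 mol
m(Al) = 0.01609 × 26.98 = 0.4341 g

0.434 g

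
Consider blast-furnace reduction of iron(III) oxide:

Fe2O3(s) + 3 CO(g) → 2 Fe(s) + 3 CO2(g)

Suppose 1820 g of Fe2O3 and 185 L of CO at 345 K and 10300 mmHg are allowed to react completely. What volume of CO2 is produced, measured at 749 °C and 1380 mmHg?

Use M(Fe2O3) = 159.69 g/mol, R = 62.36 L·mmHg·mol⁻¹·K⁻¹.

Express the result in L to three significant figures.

n(Fe2O3) = 1820 / 159.69 = 11.40 mol
n(CO) = PV/RT = (10300 × 185) / (62.36 × 345) = 88.57 mol
For 11.40 mol Fe2O3, stoichiometry requires (3/1) × 11.40 = 34.20 mol CO; 88.57 mol is available, so Fe2O3 is limiting.
n(CO2) = (3/1) × 11.40 = 34.20 mol
V(CO2) = nRT/P = 34.20 × 62.36 × 1022.15 / 1380 = 1580 L

1580 L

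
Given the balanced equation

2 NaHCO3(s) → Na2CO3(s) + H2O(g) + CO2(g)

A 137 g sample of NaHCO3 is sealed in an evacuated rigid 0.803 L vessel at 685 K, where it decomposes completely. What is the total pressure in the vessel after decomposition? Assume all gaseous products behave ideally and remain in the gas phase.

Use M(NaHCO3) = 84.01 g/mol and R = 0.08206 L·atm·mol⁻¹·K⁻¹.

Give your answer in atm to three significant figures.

n(NaHCO3) = 137 / 84.01 = 1.631 mol
n(gas produced) = (2/2) × 1.631 = 1.631 mol
P = nRT/V = 1.631 × 0.08206 × 685 / 0.803 = 114.2 atm

114 atm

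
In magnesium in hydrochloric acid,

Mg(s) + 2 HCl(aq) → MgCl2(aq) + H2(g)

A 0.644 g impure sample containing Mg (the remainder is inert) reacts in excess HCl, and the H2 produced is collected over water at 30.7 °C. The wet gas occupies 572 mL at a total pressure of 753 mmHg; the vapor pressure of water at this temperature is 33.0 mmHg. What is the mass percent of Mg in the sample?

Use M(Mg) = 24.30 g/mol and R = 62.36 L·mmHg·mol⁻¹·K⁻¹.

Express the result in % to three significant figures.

P(H2) = 753 − 33.0 = 720.0 mmHg
n(H2) = PV/RT = (720.0 × 0.5720) / (62.36 × 303.85) = 0.02174 mol
n(Mg) = (1/1) × 0.02174 = 0.02174 mol
m(Mg) = 0.02174 × 24.30 = 0.5283 g
%Mg = 0.5283 / 0.644 × 100 = 82.03%

82.0 %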